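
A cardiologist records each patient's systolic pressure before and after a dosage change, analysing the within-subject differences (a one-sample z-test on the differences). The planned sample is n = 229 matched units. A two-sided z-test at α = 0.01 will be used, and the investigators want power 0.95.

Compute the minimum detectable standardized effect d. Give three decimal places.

d ≈ 0.279

Need Φ(δ − 2.576) = 0.95, so δ = 2.576 + 1.645 = 4.221.
(Lower-tail contribution to power is negligible for δ > 0.)
δ = d·√n ⇒ d = δ/√n = 4.221/√229 = 0.2789.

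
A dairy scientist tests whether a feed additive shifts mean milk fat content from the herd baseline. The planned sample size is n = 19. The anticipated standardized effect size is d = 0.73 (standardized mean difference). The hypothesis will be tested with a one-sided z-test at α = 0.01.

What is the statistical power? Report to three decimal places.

Power ≈ 0.804

Noncentrality parameter: δ = d·√n = 0.73 × √19 = 3.1820
One-sided α = 0.01 → critical value z_{0.01} = 2.326.
Power = P(Z > 2.326 − δ) = Φ(0.856) = 0.8039.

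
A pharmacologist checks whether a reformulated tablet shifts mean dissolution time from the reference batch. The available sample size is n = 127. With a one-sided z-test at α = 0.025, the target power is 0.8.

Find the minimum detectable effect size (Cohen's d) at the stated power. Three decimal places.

d ≈ 0.249

Need Φ(δ − 1.960) = 0.8, so δ = 1.960 + 0.842 = 2.802.
δ = d·√n ⇒ d = δ/√n = 2.802/√127 = 0.2486.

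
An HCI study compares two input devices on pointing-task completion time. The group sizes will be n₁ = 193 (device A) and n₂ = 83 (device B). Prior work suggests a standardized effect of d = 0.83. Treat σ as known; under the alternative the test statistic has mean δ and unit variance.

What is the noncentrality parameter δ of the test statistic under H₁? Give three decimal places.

δ = d / √(1/n₁ + 1/n₂) = 0.83 / √(1/193 + 1/83) = 6.3233

δ ≈ 6.323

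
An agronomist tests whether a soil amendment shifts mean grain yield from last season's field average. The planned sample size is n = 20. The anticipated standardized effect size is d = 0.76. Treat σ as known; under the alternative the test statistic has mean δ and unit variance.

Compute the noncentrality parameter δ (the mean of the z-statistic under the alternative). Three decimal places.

δ = d·√n = 0.76 × √20 = 3.3988

δ ≈ 3.399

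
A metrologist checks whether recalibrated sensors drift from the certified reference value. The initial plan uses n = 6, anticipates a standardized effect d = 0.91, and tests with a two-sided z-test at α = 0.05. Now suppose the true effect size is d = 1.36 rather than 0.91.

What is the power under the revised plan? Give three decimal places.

Power ≈ 0.915

With d = 1.36: δ = d·√n = 1.36 × √6 = 3.3313. Critical value z_{0.025} = 1.960.
Revised power = Φ(δ − 1.960) + Φ(−δ − 1.960) = Φ(1.371) + Φ(-5.291) = 0.9149 + 0.0000 = 0.9149.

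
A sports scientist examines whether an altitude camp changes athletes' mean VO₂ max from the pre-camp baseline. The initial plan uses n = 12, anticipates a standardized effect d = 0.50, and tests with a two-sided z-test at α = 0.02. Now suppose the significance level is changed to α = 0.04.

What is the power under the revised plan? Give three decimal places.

Power ≈ 0.374

δ = d·√n = 0.50 × √12 = 1.7321 (unchanged). New critical value: z_{0.02} = 2.054.
Revised power = Φ(δ − 2.054) + Φ(−δ − 2.054) = Φ(-0.322) + Φ(-3.786) = 0.3738 + 0.0001 = 0.3739.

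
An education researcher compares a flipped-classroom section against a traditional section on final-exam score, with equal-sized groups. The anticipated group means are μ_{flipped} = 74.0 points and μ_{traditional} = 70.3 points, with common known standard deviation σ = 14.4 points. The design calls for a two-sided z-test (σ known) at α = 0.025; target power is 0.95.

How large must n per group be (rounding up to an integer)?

Standardized effect: d = |μ_{flipped} − μ_{traditional}| / σ = |74.0 − 70.3| / 14.4 = 0.2569
For power 0.95 need Φ(δ − z_{0.0125}) = 0.95, so δ = z_{0.0125} + z_{0.05} = 2.241 + 1.645 = 3.886.
(The Φ(−δ − z_{α/2}) term is vanishingly small for δ > 0 and is dropped in the standard sample-size formula.)
δ = d·√(n/2) ⇒ n = 2(δ/d)² = 2 × (3.886 / 0.2569)² = 457.52.
Round up to the next whole unit.

n = 458 per group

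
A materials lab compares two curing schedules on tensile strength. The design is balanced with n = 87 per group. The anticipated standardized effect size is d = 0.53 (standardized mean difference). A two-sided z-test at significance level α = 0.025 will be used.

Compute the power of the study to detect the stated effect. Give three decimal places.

Noncentrality parameter: δ = d·√(n/2) = 0.53 × √(87/2) = 3.4956
Critical value for a two-sided test at α = 0.025: z_{α/2} = 2.241.
Power = Φ(δ − 2.241) + Φ(−δ − 2.241) = Φ(1.254) + Φ(-5.737) = 0.8951 + 0.0000 = 0.8951.

Power ≈ 0.895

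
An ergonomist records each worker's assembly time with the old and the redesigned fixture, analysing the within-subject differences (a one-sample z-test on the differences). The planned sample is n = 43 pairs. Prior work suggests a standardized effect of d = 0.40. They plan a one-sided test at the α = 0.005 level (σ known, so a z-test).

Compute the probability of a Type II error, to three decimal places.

β ≈ 0.481

Noncentrality parameter: δ = d·√n = 0.40 × √43 = 2.6230
One-sided α = 0.005 → critical value z_{0.005} = 2.576.
Power = Φ(δ − 2.576) = Φ(0.047) = 0.5188.
Type II error: β = 1 − power = 1 − 0.5188 = 0.4812.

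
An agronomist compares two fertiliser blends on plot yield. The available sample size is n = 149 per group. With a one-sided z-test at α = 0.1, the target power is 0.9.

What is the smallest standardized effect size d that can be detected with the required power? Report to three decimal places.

d ≈ 0.297

Need Φ(δ − 1.282) = 0.9, so δ = 1.282 + 1.282 = 2.563.
δ = d·√(n/2) ⇒ d = δ/√(n/2) = 2.563/√(149/2) = 0.2970.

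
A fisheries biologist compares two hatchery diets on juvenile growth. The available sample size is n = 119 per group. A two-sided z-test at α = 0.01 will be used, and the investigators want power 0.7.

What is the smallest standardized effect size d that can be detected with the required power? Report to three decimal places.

d ≈ 0.402

Need Φ(δ − 2.576) = 0.7, so δ = 2.576 + 0.524 = 3.100.
(Lower-tail contribution to power is negligible for δ > 0.)
δ = d·√(n/2) ⇒ d = δ/√(n/2) = 3.100/√(119/2) = 0.4019.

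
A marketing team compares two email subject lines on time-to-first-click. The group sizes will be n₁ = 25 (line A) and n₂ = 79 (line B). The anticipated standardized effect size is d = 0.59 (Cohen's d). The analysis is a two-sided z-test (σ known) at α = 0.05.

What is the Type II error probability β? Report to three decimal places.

β ≈ 0.271

Noncentrality parameter: δ = d / √(1/n₁ + 1/n₂) = 0.59 / √(1/25 + 1/79) = 2.5711
Critical value for a two-sided test at α = 0.05: z_{α/2} = 1.960.
Power = Φ(δ − 1.960) + Φ(−δ − 1.960) = Φ(0.611) + Φ(-4.531) = 0.7294 + 0.0000 = 0.7294.
Type II error: β = 1 − power = 1 − 0.7294 = 0.2706.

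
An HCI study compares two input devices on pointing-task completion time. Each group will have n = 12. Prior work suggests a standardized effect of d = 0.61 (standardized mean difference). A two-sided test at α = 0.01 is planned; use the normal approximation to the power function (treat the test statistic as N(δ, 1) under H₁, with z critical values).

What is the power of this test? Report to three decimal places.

Noncentrality parameter: δ = d·√(n/2) = 0.61 × √(12/2) = 1.4942
Two-sided α = 0.01 → critical value z_{0.005} = 2.576.
Power = Φ(δ − 2.576) + Φ(−δ − 2.576) = Φ(-1.082) + Φ(-4.070) = 0.1397 + 0.0000 = 0.1397.

Power ≈ 0.140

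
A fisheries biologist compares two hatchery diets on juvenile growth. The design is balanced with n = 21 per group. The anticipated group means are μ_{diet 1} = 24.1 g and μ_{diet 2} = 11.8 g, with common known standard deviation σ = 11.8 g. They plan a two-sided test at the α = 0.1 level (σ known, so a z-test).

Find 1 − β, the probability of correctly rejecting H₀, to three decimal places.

Standardized effect: d = |μ_{diet 1} − μ_{diet 2}| / σ = |24.1 − 11.8| / 11.8 = 1.0424
Noncentrality parameter: δ = d·√(n/2) = 1.0424 × √(21/2) = 3.3777
Two-sided α = 0.1 → critical value z_{0.05} = 1.645.
Power = Φ(δ − 1.645) + Φ(−δ − 1.645) = Φ(1.733) + Φ(-5.023) = 0.9584 + 0.0000 = 0.9584.

Power ≈ 0.958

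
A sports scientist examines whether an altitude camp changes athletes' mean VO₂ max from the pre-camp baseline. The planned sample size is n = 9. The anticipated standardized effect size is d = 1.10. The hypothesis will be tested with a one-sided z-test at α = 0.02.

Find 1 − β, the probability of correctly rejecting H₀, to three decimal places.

Power ≈ 0.894

Noncentrality parameter: δ = d·√n = 1.10 × √9 = 3.3000
Critical value for a one-sided test at α = 0.02: z_α = 2.054.
Power = Φ(δ − 2.054) = Φ(1.246) = 0.8937.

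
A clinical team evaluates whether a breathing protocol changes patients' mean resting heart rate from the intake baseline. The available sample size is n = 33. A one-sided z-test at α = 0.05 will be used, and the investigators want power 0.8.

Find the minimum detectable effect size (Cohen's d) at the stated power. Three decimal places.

Need Φ(δ − 1.645) = 0.8, so δ = 1.645 + 0.842 = 2.486.
δ = d·√n ⇒ d = δ/√n = 2.486/√33 = 0.4328.

d ≈ 0.433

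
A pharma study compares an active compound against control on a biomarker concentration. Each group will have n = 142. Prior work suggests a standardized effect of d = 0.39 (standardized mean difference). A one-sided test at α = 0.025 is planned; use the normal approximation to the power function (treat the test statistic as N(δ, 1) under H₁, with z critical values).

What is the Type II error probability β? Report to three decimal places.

Noncentrality parameter: δ = d·√(n/2) = 0.39 × √(142/2) = 3.2862
Critical value for a one-sided test at α = 0.025: z_α = 1.960.
Power = Φ(δ − 1.960) = Φ(1.326) = 0.9076.
Type II error: β = 1 − power = 1 − 0.9076 = 0.0924.

β ≈ 0.092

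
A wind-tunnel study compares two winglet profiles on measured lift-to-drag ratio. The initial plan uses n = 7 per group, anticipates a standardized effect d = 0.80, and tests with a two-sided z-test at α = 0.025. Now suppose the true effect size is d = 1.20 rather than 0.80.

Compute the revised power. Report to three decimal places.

Power ≈ 0.501

With d = 1.20: δ = d·√(n/2) = 1.20 × √(7/2) = 2.2450. Critical value z_{0.0125} = 2.241.
Revised power = Φ(δ − 2.241) + Φ(−δ − 2.241) = Φ(0.004) + Φ(-4.486) = 0.5014 + 0.0000 = 0.5014.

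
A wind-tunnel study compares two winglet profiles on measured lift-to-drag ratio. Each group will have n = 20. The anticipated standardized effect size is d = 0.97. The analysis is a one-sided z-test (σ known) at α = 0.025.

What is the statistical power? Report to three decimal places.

Noncentrality parameter: δ = d·√(n/2) = 0.97 × √(20/2) = 3.0674
Critical value for a one-sided test at α = 0.025: z_α = 1.960.
Power = Φ(δ − 1.960) = Φ(1.107) = 0.8659.

Power ≈ 0.866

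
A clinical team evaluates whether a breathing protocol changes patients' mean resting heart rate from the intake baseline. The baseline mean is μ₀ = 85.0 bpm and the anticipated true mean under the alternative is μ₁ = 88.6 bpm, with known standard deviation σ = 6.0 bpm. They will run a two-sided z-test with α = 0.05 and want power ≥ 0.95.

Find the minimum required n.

n = 37

Standardized effect: d = |μ₁ − μ₀| / σ = |88.6 − 85.0| / 6.0 = 0.6000
For power 0.95 need Φ(δ − z_{0.025}) = 0.95, so δ = z_{0.025} + z_{0.05} = 1.960 + 1.645 = 3.605.
(For δ > 0 the lower-tail rejection region contributes negligibly to power, so the one-term inversion is standard.)
δ = d·√n ⇒ n = (δ/d)² = (3.605 / 0.6000)² = 36.10.
Round up to the next whole unit.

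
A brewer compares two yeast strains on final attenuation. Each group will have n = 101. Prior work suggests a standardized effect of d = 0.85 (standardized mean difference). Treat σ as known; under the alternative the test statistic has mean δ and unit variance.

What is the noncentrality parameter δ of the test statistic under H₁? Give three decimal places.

The noncentrality parameter scales effect size by the design's sample-size factor: δ = d·√(n/2) = 0.85 × √(101/2) = 6.0404

δ ≈ 6.040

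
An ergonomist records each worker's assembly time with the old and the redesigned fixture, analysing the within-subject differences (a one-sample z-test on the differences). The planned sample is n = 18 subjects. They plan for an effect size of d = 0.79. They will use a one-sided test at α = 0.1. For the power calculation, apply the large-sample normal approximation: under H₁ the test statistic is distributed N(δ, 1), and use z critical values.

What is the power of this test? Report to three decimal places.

Power ≈ 0.981

Noncentrality parameter: λ = d·√n = 0.79 × √18 = 3.3517
One-sided α = 0.1 → critical value z_{0.1} = 1.282.
Power = Φ(λ − 1.282) = Φ(2.070) = 0.9808.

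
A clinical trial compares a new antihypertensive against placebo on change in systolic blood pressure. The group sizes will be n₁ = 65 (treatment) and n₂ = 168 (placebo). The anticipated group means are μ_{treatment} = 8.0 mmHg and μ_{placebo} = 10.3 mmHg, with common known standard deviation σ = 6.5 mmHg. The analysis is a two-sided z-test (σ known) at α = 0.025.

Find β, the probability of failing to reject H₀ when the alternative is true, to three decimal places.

Standardized effect: d = |μ_{treatment} − μ_{placebo}| / σ = |8.0 − 10.3| / 6.5 = 0.3538
Noncentrality parameter: δ = d / √(1/n₁ + 1/n₂) = 0.3538 / √(1/65 + 1/168) = 2.4224
Two-sided α = 0.025 → critical value z_{0.0125} = 2.241.
Power = Φ(δ − 2.241) + Φ(−δ − 2.241) = Φ(0.181) + Φ(-4.664) = 0.5718 + 0.0000 = 0.5718.
Type II error: β = 1 − power = 1 − 0.5718 = 0.4282.

β ≈ 0.428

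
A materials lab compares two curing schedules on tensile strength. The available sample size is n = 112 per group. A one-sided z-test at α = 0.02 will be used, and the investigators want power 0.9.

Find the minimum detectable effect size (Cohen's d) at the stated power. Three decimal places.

d ≈ 0.446

Need Φ(δ − 2.054) = 0.9, so δ = 2.054 + 1.282 = 3.335.
δ = d·√(n/2) ⇒ d = δ/√(n/2) = 3.335/√(112/2) = 0.4457.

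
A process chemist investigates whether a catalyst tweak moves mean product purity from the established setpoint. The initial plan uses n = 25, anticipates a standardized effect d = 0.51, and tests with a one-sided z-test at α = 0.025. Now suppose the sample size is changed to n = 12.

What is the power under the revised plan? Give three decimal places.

With n = 12: δ = d·√n = 0.51 × √12 = 1.7667. Critical value z_{0.025} = 1.960.
Revised power = P(Z > 1.960 − δ) = Φ(-0.193) = 0.4234.

Power ≈ 0.423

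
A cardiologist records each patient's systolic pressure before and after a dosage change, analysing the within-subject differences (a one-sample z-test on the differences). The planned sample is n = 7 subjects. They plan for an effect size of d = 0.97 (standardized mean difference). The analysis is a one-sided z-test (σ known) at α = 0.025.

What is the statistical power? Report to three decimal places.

Noncentrality parameter: δ = d·√n = 0.97 × √7 = 2.5664
One-sided α = 0.025 → critical value z_{0.025} = 1.960.
Power = P(Z > 1.960 − δ) = Φ(0.606) = 0.7279.

Power ≈ 0.728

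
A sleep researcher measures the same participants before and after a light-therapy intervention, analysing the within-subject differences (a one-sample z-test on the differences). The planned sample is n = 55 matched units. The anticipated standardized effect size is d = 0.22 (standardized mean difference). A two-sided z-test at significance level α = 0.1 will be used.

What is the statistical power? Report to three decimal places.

Power ≈ 0.495

Noncentrality parameter: δ = d·√n = 0.22 × √55 = 1.6316
Critical value for a two-sided test at α = 0.1: z_{α/2} = 1.645.
Power = Φ(δ − 1.645) + Φ(−δ − 1.645) = Φ(-0.013) + Φ(-3.276) = 0.4947 + 0.0005 = 0.4952.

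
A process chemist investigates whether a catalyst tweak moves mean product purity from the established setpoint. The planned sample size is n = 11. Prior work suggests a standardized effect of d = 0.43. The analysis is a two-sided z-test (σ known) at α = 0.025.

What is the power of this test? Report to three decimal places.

Power ≈ 0.208

Noncentrality parameter: λ = d·√n = 0.43 × √11 = 1.4261
Two-sided α = 0.025 → critical value z_{0.0125} = 2.241.
Power = Φ(λ − 2.241) + Φ(−λ − 2.241) = Φ(-0.815) + Φ(-3.668) = 0.2075 + 0.0001 = 0.2076.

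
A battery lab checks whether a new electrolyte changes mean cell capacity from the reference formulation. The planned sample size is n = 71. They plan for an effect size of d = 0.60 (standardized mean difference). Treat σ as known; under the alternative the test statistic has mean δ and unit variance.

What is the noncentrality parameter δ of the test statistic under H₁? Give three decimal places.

δ ≈ 5.056

The noncentrality parameter scales effect size by the design's sample-size factor: δ = d·√n = 0.60 × √71 = 5.0557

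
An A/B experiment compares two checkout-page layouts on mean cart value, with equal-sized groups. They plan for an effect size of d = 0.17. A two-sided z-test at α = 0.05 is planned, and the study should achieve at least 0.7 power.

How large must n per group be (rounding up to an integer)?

n = 428 per group

Set Φ(δ − 1.960) = 0.7; then δ − 1.960 = Φ⁻¹(0.7) = 0.524, giving δ = 2.484.
(The Φ(−δ − z_{α/2}) term is vanishingly small for δ > 0 and is dropped in the standard sample-size formula.)
δ = d·√(n/2) ⇒ n = 2(δ/d)² = 2 × (2.484 / 0.17)² = 427.13.
Round up to the next whole unit.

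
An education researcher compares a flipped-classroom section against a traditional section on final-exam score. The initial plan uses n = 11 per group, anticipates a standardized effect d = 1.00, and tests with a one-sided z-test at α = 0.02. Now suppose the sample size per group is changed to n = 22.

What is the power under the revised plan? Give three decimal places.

With n = 22 per group: δ = d·√(n/2) = 1.00 × √(22/2) = 3.3166. Critical value z_{0.02} = 2.054.
Revised power = Φ(δ − 2.054) = Φ(1.263) = 0.8967.

Power ≈ 0.897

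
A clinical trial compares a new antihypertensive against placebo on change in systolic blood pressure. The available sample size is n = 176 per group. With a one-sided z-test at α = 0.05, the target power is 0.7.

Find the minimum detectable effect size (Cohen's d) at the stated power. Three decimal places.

Need Φ(δ − 1.645) = 0.7, so δ = 1.645 + 0.524 = 2.169.
δ = d·√(n/2) ⇒ d = δ/√(n/2) = 2.169/√(176/2) = 0.2312.

d ≈ 0.231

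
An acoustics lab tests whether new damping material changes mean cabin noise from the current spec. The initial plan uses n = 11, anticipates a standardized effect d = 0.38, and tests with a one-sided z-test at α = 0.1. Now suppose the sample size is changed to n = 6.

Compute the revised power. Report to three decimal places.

Power ≈ 0.363

With n = 6: δ = d·√n = 0.38 × √6 = 0.9308. Critical value z_{0.1} = 1.282.
Revised power = Φ(δ − 1.282) = Φ(-0.351) = 0.3629.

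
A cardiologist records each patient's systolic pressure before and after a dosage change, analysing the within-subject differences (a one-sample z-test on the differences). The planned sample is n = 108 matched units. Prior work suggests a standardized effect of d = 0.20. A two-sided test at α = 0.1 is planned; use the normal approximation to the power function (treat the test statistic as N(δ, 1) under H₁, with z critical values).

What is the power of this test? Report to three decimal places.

Power ≈ 0.668

Noncentrality parameter: λ = d·√n = 0.20 × √108 = 2.0785
Critical value for a two-sided test at α = 0.1: z_{α/2} = 1.645.
Power = Φ(λ − 1.645) + Φ(−λ − 1.645) = Φ(0.434) + Φ(-3.723) = 0.6677 + 0.0001 = 0.6678.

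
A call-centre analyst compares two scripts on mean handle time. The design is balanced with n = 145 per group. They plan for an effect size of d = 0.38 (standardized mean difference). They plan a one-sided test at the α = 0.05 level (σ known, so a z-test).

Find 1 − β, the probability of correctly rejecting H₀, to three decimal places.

Noncentrality parameter: δ = d·√(n/2) = 0.38 × √(145/2) = 3.2356
One-sided α = 0.05 → critical value z_{0.05} = 1.645.
Power = P(Z > 1.645 − δ) = Φ(1.591) = 0.9442.

Power ≈ 0.944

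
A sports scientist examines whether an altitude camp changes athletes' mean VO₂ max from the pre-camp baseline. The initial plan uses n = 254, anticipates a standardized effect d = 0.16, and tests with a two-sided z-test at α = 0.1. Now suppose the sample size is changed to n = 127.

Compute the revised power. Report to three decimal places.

With n = 127: δ = d·√n = 0.16 × √127 = 1.8031. Critical value z_{0.05} = 1.645.
Revised power = Φ(δ − 1.645) + Φ(−δ − 1.645) = Φ(0.158) + Φ(-3.448) = 0.5629 + 0.0003 = 0.5632.

Power ≈ 0.563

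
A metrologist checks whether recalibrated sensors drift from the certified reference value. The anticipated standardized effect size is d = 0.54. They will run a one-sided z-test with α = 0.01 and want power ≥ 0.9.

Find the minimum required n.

n = 45

For power 0.9 need Φ(δ − z_{0.01}) = 0.9, so δ = z_{0.01} + z_{0.10} = 2.326 + 1.282 = 3.608.
δ = d·√n ⇒ n = (δ/d)² = (3.608 / 0.54)² = 44.64.
Round up to the next whole unit.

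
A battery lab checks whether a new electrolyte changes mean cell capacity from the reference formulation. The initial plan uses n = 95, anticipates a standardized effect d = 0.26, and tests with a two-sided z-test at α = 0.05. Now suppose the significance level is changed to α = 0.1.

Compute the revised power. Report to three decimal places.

δ = d·√n = 0.26 × √95 = 2.5342 (unchanged). New critical value: z_{0.05} = 1.645.
Revised power = Φ(δ − 1.645) + Φ(−δ − 1.645) = Φ(0.889) + Φ(-4.179) = 0.8131 + 0.0000 = 0.8131.

Power ≈ 0.813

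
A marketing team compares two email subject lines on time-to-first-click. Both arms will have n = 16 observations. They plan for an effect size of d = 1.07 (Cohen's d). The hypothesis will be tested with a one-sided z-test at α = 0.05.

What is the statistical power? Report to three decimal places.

Noncentrality parameter: δ = d·√(n/2) = 1.07 × √(16/2) = 3.0264
One-sided α = 0.05 → critical value z_{0.05} = 1.645.
Power = Φ(δ − 1.645) = Φ(1.382) = 0.9164.

Power ≈ 0.916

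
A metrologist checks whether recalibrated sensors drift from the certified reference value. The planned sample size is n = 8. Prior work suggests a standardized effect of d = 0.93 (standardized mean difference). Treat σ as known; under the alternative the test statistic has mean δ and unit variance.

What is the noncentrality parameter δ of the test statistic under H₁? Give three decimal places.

δ ≈ 2.630

The noncentrality parameter scales effect size by the design's sample-size factor: δ = d·√n = 0.93 × √8 = 2.6304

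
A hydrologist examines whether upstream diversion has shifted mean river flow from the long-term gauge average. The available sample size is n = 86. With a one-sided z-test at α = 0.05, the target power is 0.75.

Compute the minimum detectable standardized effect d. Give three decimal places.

Required noncentrality: δ = z_{0.05} + z_{0.25} = 1.645 + 0.674 = 2.319.
δ = d·√n ⇒ d = δ/√n = 2.319/√86 = 0.2501.

d ≈ 0.250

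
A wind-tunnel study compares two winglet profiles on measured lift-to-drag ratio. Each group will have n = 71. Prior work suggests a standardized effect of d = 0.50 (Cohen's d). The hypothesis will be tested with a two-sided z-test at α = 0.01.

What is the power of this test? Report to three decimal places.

Noncentrality parameter: δ = d·√(n/2) = 0.50 × √(71/2) = 2.9791
Critical value for a two-sided test at α = 0.01: z_{α/2} = 2.576.
Power = Φ(δ − 2.576) + Φ(−δ − 2.576) = Φ(0.403) + Φ(-5.555) = 0.6566 + 0.0000 = 0.6566.

Power ≈ 0.657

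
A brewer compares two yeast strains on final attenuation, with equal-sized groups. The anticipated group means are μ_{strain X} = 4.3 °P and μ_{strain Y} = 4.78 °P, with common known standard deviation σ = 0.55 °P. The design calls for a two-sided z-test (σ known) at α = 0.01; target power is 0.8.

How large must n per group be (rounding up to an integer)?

Standardized effect: d = |μ_{strain X} − μ_{strain Y}| / σ = |4.3 − 4.78| / 0.55 = 0.8727
For power 0.8 need Φ(δ − z_{0.005}) = 0.8, so δ = z_{0.005} + z_{0.20} = 2.576 + 0.842 = 3.417.
(For δ > 0 the lower-tail rejection region contributes negligibly to power, so the one-term inversion is standard.)
δ = d·√(n/2) ⇒ n = 2(δ/d)² = 2 × (3.417 / 0.8727)² = 30.67.
Round up to the next whole unit.

n = 31 per group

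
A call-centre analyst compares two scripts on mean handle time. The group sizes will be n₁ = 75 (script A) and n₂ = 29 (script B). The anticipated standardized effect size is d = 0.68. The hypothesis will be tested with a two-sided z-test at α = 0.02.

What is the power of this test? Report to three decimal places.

Noncentrality parameter: δ = d / √(1/n₁ + 1/n₂) = 0.68 / √(1/75 + 1/29) = 3.1097
Two-sided α = 0.02 → critical value z_{0.01} = 2.326.
Power = Φ(δ − 2.326) + Φ(−δ − 2.326) = Φ(0.783) + Φ(-5.436) = 0.7833 + 0.0000 = 0.7833.

Power ≈ 0.783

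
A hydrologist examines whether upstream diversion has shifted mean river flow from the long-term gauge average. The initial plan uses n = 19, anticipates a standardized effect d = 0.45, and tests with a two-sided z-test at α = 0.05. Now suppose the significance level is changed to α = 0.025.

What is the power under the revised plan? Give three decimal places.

δ = d·√n = 0.45 × √19 = 1.9615 (unchanged). New critical value: z_{0.0125} = 2.241.
Revised power = Φ(δ − 2.241) + Φ(−δ − 2.241) = Φ(-0.280) + Φ(-4.203) = 0.3898 + 0.0000 = 0.3898.

Power ≈ 0.390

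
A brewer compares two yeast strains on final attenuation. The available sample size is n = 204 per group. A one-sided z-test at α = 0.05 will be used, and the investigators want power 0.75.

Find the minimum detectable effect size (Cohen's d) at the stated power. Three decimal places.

Need Φ(δ − 1.645) = 0.75, so δ = 1.645 + 0.674 = 2.319.
δ = d·√(n/2) ⇒ d = δ/√(n/2) = 2.319/√(204/2) = 0.2296.

d ≈ 0.230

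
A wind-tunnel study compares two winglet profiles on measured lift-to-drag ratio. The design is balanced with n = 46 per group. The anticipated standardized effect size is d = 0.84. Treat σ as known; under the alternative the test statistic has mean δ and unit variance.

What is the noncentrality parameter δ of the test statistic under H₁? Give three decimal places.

The noncentrality parameter scales effect size by the design's sample-size factor: δ = d·√(n/2) = 0.84 × √(46/2) = 4.0285

δ ≈ 4.028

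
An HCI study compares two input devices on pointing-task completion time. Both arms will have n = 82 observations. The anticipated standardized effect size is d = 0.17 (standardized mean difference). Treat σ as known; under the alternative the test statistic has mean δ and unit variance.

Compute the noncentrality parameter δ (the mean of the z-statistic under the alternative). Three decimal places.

δ ≈ 1.089

δ = d·√(n/2) = 0.17 × √(82/2) = 1.0885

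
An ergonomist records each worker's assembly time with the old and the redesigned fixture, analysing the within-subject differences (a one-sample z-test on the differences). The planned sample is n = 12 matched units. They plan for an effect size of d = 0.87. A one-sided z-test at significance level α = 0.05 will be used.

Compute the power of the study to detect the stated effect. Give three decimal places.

Power ≈ 0.914

Noncentrality parameter: δ = d·√n = 0.87 × √12 = 3.0138
Critical value for a one-sided test at α = 0.05: z_α = 1.645.
Power = Φ(δ − 1.645) = Φ(1.369) = 0.9145.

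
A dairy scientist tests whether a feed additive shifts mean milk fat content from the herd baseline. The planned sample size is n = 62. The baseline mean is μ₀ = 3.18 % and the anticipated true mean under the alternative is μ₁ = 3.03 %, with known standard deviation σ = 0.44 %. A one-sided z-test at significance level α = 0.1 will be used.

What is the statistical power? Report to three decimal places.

Power ≈ 0.920

Standardized effect: d = |μ₁ − μ₀| / σ = |3.03 − 3.18| / 0.44 = 0.3409
Noncentrality parameter: δ = d·√n = 0.3409 × √62 = 2.6843
Critical value for a one-sided test at α = 0.1: z_α = 1.282.
Power = Φ(δ − 1.282) = Φ(1.403) = 0.9197.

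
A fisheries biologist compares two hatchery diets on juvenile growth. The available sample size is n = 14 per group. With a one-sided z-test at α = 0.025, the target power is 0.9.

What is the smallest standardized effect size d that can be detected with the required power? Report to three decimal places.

Need Φ(δ − 1.960) = 0.9, so δ = 1.960 + 1.282 = 3.242.
δ = d·√(n/2) ⇒ d = δ/√(n/2) = 3.242/√(14/2) = 1.2252.

d ≈ 1.225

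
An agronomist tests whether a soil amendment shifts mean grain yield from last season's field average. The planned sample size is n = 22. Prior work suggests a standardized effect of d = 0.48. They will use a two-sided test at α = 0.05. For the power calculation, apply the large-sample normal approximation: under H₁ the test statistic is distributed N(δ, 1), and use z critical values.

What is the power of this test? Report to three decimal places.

Power ≈ 0.615

Noncentrality parameter: δ = d·√n = 0.48 × √22 = 2.2514
Critical value for a two-sided test at α = 0.05: z_{α/2} = 1.960.
Power = Φ(δ − 1.960) + Φ(−δ − 1.960) = Φ(0.291) + Φ(-4.211) = 0.6146 + 0.0000 = 0.6147.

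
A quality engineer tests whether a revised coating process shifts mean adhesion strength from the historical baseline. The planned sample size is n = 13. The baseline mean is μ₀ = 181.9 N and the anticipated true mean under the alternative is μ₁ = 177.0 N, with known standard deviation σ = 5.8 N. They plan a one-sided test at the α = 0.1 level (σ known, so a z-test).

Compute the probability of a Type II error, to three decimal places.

Standardized effect: d = |μ₁ − μ₀| / σ = |177.0 − 181.9| / 5.8 = 0.8448
Noncentrality parameter: δ = d·√n = 0.8448 × √13 = 3.0461
Critical value for a one-sided test at α = 0.1: z_α = 1.282.
Power = P(Z > 1.282 − δ) = Φ(1.765) = 0.9612.
Type II error: β = 1 − power = 1 − 0.9612 = 0.0388.

β ≈ 0.039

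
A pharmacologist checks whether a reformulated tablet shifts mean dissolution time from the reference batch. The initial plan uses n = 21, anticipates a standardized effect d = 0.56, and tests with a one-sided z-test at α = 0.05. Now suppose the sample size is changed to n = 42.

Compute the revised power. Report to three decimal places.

With n = 42: δ = d·√n = 0.56 × √42 = 3.6292. Critical value z_{0.05} = 1.645.
Revised power = P(Z > 1.645 − δ) = Φ(1.984) = 0.9764.

Power ≈ 0.976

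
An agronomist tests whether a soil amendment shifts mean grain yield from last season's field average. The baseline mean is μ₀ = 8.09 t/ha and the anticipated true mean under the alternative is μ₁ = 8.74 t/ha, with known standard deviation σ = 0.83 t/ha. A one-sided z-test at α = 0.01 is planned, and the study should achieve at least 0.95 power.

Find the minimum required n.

Standardized effect: d = |μ₁ − μ₀| / σ = |8.74 − 8.09| / 0.83 = 0.7831
For power 0.95 need Φ(δ − z_{0.01}) = 0.95, so δ = z_{0.01} + z_{0.05} = 2.326 + 1.645 = 3.971.
δ = d·√n ⇒ n = (δ/d)² = (3.971 / 0.7831)² = 25.71.
Round up to the next whole unit.

n = 26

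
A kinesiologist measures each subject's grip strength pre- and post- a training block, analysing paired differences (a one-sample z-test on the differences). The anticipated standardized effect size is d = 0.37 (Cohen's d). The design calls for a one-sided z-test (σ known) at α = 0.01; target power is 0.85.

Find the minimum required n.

For power 0.85 need Φ(δ − z_{0.01}) = 0.85, so δ = z_{0.01} + z_{0.15} = 2.326 + 1.036 = 3.363.
δ = d·√n ⇒ n = (δ/d)² = (3.363 / 0.37)² = 82.60.
Round up to the next whole unit.

n = 83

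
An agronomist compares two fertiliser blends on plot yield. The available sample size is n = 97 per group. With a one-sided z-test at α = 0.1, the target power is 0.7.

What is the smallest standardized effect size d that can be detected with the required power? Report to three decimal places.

Required noncentrality: δ = z_{0.1} + z_{0.30} = 1.282 + 0.524 = 1.806.
δ = d·√(n/2) ⇒ d = δ/√(n/2) = 1.806/√(97/2) = 0.2593.

d ≈ 0.259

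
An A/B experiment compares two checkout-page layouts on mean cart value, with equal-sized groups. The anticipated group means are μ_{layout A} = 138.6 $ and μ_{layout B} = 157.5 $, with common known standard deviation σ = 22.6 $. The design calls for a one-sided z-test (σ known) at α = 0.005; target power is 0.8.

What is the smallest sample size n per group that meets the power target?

Standardized effect: d = |μ_{layout A} − μ_{layout B}| / σ = |138.6 − 157.5| / 22.6 = 0.8363
Set Φ(δ − 2.576) = 0.8; then δ − 2.576 = Φ⁻¹(0.8) = 0.842, giving δ = 3.417.
δ = d·√(n/2) ⇒ n = 2(δ/d)² = 2 × (3.417 / 0.8363)² = 33.40.
Round up to the next whole unit.

n = 34 per group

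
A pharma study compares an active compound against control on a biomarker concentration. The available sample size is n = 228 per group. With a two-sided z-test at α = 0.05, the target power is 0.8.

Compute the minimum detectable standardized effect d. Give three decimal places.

Need Φ(δ − 1.960) = 0.8, so δ = 1.960 + 0.842 = 2.802.
(The second rejection-region term Φ(−δ − z_{α/2}) is negligible and dropped.)
δ = d·√(n/2) ⇒ d = δ/√(n/2) = 2.802/√(228/2) = 0.2624.

d ≈ 0.262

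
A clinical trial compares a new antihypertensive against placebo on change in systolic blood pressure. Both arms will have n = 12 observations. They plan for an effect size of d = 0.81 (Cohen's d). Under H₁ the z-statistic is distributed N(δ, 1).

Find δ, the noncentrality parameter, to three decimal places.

The noncentrality parameter scales effect size by the design's sample-size factor: δ = d·√(n/2) = 0.81 × √(12/2) = 1.9841

δ ≈ 1.984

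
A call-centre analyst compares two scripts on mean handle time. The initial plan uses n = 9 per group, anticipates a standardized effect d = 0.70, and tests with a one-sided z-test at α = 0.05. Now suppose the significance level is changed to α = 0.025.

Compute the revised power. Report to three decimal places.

δ = d·√(n/2) = 0.70 × √(9/2) = 1.4849 (unchanged). New critical value: z_{0.025} = 1.960.
Revised power = Φ(δ − 1.960) = Φ(-0.475) = 0.3174.

Power ≈ 0.317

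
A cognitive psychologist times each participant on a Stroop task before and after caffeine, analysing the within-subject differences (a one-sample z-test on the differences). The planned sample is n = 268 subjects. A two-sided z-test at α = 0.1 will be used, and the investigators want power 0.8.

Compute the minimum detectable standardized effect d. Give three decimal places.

Required noncentrality: δ = z_{0.05} + z_{0.20} = 1.645 + 0.842 = 2.486.
(The second rejection-region term Φ(−δ − z_{α/2}) is negligible and dropped.)
δ = d·√n ⇒ d = δ/√n = 2.486/√268 = 0.1519.

d ≈ 0.152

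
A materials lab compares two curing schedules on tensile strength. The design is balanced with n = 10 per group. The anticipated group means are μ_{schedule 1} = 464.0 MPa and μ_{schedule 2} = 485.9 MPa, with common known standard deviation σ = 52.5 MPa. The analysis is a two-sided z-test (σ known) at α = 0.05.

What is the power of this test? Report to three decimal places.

Power ≈ 0.154

Standardized effect: d = |μ_{schedule 1} − μ_{schedule 2}| / σ = |464.0 − 485.9| / 52.5 = 0.4171
Noncentrality parameter: δ = d·√(n/2) = 0.4171 × √(10/2) = 0.9328
Two-sided α = 0.05 → critical value z_{0.025} = 1.960.
Power = Φ(δ − 1.960) + Φ(−δ − 1.960) = Φ(-1.027) + Φ(-2.893) = 0.1522 + 0.0019 = 0.1541.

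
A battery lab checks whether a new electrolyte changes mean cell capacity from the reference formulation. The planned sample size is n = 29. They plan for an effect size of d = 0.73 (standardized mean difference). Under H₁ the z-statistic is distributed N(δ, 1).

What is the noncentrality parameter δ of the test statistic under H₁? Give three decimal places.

δ ≈ 3.931

The noncentrality parameter scales effect size by the design's sample-size factor: δ = d·√n = 0.73 × √29 = 3.9312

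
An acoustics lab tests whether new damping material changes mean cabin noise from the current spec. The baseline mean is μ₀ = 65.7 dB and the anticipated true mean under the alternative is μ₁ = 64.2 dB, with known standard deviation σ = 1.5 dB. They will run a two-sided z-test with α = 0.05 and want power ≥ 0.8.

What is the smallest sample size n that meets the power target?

n = 8

Standardized effect: d = |μ₁ − μ₀| / σ = |64.2 − 65.7| / 1.5 = 1.0000
For power 0.8 need Φ(δ − z_{0.025}) = 0.8, so δ = z_{0.025} + z_{0.20} = 1.960 + 0.842 = 2.802.
(For δ > 0 the lower-tail rejection region contributes negligibly to power, so the one-term inversion is standard.)
δ = d·√n ⇒ n = (δ/d)² = (2.802 / 1.0000)² = 7.85.
Round up to the next whole unit.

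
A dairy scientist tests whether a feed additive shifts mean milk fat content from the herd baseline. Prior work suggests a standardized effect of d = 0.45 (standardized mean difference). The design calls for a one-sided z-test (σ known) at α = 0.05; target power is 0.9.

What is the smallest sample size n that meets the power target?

Set Φ(δ − 1.645) = 0.9; then δ − 1.645 = Φ⁻¹(0.9) = 1.282, giving δ = 2.926.
δ = d·√n ⇒ n = (δ/d)² = (2.926 / 0.45)² = 42.29.
Round up to the next whole unit.

n = 43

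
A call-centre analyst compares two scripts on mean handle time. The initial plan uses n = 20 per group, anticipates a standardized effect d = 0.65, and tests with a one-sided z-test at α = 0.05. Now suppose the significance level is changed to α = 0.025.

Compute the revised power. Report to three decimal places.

δ = d·√(n/2) = 0.65 × √(20/2) = 2.0555 (unchanged). New critical value: z_{0.025} = 1.960.
Revised power = Φ(δ − 1.960) = Φ(0.096) = 0.5380.

Power ≈ 0.538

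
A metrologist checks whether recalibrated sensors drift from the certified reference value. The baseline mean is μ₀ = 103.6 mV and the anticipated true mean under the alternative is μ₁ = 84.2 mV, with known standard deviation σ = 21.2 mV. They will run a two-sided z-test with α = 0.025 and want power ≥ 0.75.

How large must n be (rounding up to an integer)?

n = 11

Standardized effect: d = |μ₁ − μ₀| / σ = |84.2 − 103.6| / 21.2 = 0.9151
Set Φ(δ − 2.241) = 0.75; then δ − 2.241 = Φ⁻¹(0.75) = 0.674, giving δ = 2.916.
(Ignoring the negligible lower-tail rejection probability gives the usual closed-form inversion.)
δ = d·√n ⇒ n = (δ/d)² = (2.916 / 0.9151)² = 10.15.
Round up to the next whole unit.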